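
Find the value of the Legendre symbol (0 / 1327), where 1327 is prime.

0

Top reduces to 0: gcd > 1, so the symbol is 0.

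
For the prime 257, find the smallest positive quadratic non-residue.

(2/257) = +1, so 2 is a residue.
(3/257) = −1, so 3 is the smallest positive non-residue mod 257.

3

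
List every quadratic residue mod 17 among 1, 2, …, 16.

1 2 4 8 9 13 15 16

Square k = 1,…,8 (k and 17−k give the same square):
1²=1, 2²=4, 3²=9, 4²=16, 5²≡8, 6²≡2, 7²≡15, 8²≡13 (mod 17).
So the quadratic residues mod 17 are {1, 2, 4, 8, 9, 13, 15, 16}.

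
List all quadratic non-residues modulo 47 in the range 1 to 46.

Square k = 1,…,23 (k and 47−k give the same square):
1²=1, 2²=4, 3²=9, 4²=16, 5²=25, 6²=36, 7²≡2, 8²≡17, 9²≡34, 10²≡6, 11²≡27, 12²≡3, 13²≡28, 14²≡8, 15²≡37, 16²≡21, 17²≡7, 18²≡42, 19²≡32, 20²≡24, 21²≡18, 22²≡14, 23²≡12 (mod 47).
The residues are {1, 2, 3, 4, 6, 7, 8, 9, 12, 14, 16, 17, 18, 21, 24, 25, 27, 28, 32, 34, 36, 37, 42}; the non-residues are the remaining 23 nonzero classes.

5 10 11 13 15 19 20 22 23 26 29 30 31 33 35 38 39 40 41 43 44 45 46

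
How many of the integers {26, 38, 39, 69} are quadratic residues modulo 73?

2

(26/73) = -1 → non-residue.
(38/73) = +1 → QR.
(39/73) = -1 → non-residue.
(69/73) = +1 → QR.
Total quadratic residues among the 4: 2.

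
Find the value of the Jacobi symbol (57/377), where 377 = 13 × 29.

Reciprocity: 57 ≡ 1 and 377 ≡ 1 (mod 4), so (57/377) = +(377/57).
Reduce top mod 57: now compute (35/57).
Reciprocity: 35 ≡ 3 and 57 ≡ 1 (mod 4), so (35/57) = +(57/35).
Reduce top mod 35: now compute (22/35).
Pull out 2: since 35 ≡ 3 (mod 8), (2/35) = -1.
Reciprocity: 11 ≡ 3 and 35 ≡ 3 (mod 4), so (11/35) = −(35/11).
Reduce top mod 11: now compute (2/11).
Pull out 2: since 11 ≡ 3 (mod 8), (2/11) = -1.
Reached (1/11) = 1. Collecting the sign flips along the way, the symbol is -1.

-1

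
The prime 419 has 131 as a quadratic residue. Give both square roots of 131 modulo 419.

105, 314

Since 419 ≡ 3 (mod 4), a square root of 131 is 131^((419+1)/4) = 131^105 mod 419.
Repeated squaring: 131^2≡401, 131^4≡324, 131^8≡226, 131^16≡377, 131^32≡88, 131^64≡202 (mod 419).
131^105 = 131^(64+32+8+1) ≡ 105 (mod 419).
Check: 105² = 11025 ≡ 131 (mod 419). The two roots are 105 and 314.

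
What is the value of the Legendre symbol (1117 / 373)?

Euler's criterion: (1117/373) ≡ 371^186 (mod 373).
371^2 ≡ 4 (mod 373)
371^4 ≡ 16 (mod 373)
371^8 ≡ 256 (mod 373)
371^16 ≡ 261 (mod 373)
371^32 ≡ 235 (mod 373)
371^64 ≡ 21 (mod 373)
371^128 ≡ 68 (mod 373)
371^186 = 371^(128+32+16+8+2) ≡ 372 (mod 373).
Result is 372 ≡ −1, so (1117/373) = −1.

-1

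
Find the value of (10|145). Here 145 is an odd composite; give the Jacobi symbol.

Pull out 2: since 145 ≡ 1 (mod 8), (2/145) = +1.
Reciprocity: 5 ≡ 1 and 145 ≡ 1 (mod 4), so (5/145) = +(145/5).
Reduce top mod 5: now compute (0/5).
Top reduces to 0: gcd > 1, so the symbol is 0.

0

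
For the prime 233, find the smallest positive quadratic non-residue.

3

(2/233) = +1, so 2 is a residue.
(3/233) = −1, so 3 is the smallest positive non-residue mod 233.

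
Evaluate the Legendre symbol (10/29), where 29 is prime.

-1

Pull out 2: since 29 ≡ 5 (mod 8), (2/29) = -1.
Reciprocity: 5 ≡ 1 and 29 ≡ 1 (mod 4), so (5/29) = +(29/5).
Reduce top mod 5: now compute (4/5).
Pull out 2^2: since 5 ≡ 5 (mod 8), (2/5) = -1, so (2/5)^2 = +1.
Reached (1/5) = 1. Collecting the sign flips along the way, the symbol is -1.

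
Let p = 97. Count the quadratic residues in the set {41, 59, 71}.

(41/97) = -1 → non-residue.
(59/97) = -1 → non-residue.
(71/97) = -1 → non-residue.
Total quadratic residues among the 3: 0.

0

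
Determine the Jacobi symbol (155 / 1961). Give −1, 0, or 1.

1

Reciprocity: 155 ≡ 3 and 1961 ≡ 1 (mod 4), so (155/1961) = +(1961/155).
Reduce top mod 155: now compute (101/155).
Reciprocity: 101 ≡ 1 and 155 ≡ 3 (mod 4), so (101/155) = +(155/101).
Reduce top mod 101: now compute (54/101).
Pull out 2: since 101 ≡ 5 (mod 8), (2/101) = -1.
Reciprocity: 27 ≡ 3 and 101 ≡ 1 (mod 4), so (27/101) = +(101/27).
Reduce top mod 27: now compute (20/27).
Pull out 2^2: since 27 ≡ 3 (mod 8), (2/27) = -1, so (2/27)^2 = +1.
Reciprocity: 5 ≡ 1 and 27 ≡ 3 (mod 4), so (5/27) = +(27/5).
Reduce top mod 5: now compute (2/5).
Pull out 2: since 5 ≡ 5 (mod 8), (2/5) = -1.
Reached (1/5) = 1. Collecting the sign flips along the way, the symbol is +1.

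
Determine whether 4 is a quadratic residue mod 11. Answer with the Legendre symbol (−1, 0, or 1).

Euler's criterion: (4/11) ≡ 4^5 (mod 11).
4^2 ≡ 5 (mod 11)
4^4 ≡ 3 (mod 11)
4^5 = 4^(4+1) ≡ 1 (mod 11).
Result is 1, so (4/11) = 1.

1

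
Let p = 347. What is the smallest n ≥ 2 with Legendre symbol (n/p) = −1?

2

(2/347) = −1, so 2 is the smallest positive non-residue mod 347.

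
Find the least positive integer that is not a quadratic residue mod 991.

3

(2/991) = +1, so 2 is a residue.
(3/991) = −1, so 3 is the smallest positive non-residue mod 991.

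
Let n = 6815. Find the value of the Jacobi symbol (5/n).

0

Reciprocity: 5 ≡ 1 and 6815 ≡ 3 (mod 4), so (5/6815) = +(6815/5).
Reduce top mod 5: now compute (0/5).
Top reduces to 0: gcd > 1, so the symbol is 0.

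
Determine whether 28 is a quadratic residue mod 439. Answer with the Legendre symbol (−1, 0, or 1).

Euler's criterion: (28/439) ≡ 28^219 (mod 439).
28^2 ≡ 345 (mod 439)
28^4 ≡ 56 (mod 439)
28^8 ≡ 63 (mod 439)
28^16 ≡ 18 (mod 439)
28^32 ≡ 324 (mod 439)
28^64 ≡ 55 (mod 439)
28^128 ≡ 391 (mod 439)
28^219 = 28^(128+64+16+8+2+1) ≡ 1 (mod 439).
Result is 1, so (28/439) = 1.

1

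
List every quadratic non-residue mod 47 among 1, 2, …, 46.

5 10 11 13 15 19 20 22 23 26 29 30 31 33 35 38 39 40 41 43 44 45 46

Square k = 1,…,23 (k and 47−k give the same square):
1²=1, 2²=4, 3²=9, 4²=16, 5²=25, 6²=36, 7²≡2, 8²≡17, 9²≡34, 10²≡6, 11²≡27, 12²≡3, 13²≡28, 14²≡8, 15²≡37, 16²≡21, 17²≡7, 18²≡42, 19²≡32, 20²≡24, 21²≡18, 22²≡14, 23²≡12 (mod 47).
The residues are {1, 2, 3, 4, 6, 7, 8, 9, 12, 14, 16, 17, 18, 21, 24, 25, 27, 28, 32, 34, 36, 37, 42}; the non-residues are the remaining 23 nonzero classes.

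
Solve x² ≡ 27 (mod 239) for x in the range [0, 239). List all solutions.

Since 239 ≡ 3 (mod 4), a square root of 27 is 27^((239+1)/4) = 27^60 mod 239.
Repeated squaring: 27^2≡12, 27^4≡144, 27^8≡182, 27^16≡142, 27^32≡88 (mod 239).
27^60 = 27^(32+16+8+4) ≡ 160 (mod 239).
Check: 160² = 25600 ≡ 27 (mod 239). The two roots are 79 and 160.

79, 160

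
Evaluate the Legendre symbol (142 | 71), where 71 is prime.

First reduce: 142 ≡ 0 (mod 71).
Top reduces to 0: gcd > 1, so the symbol is 0.

0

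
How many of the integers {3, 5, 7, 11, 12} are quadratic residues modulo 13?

2

(3/13) = +1 → QR.
(5/13) = -1 → non-residue.
(7/13) = -1 → non-residue.
(11/13) = -1 → non-residue.
(12/13) = +1 → QR.
Total quadratic residues among the 5: 2.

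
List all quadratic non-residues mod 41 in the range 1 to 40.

Square k = 1,…,20 (k and 41−k give the same square):
1²=1, 2²=4, 3²=9, 4²=16, 5²=25, 6²=36, 7²≡8, 8²≡23, 9²≡40, 10²≡18, 11²≡39, 12²≡21, 13²≡5, 14²≡32, 15²≡20, 16²≡10, 17²≡2, 18²≡37, 19²≡33, 20²≡31 (mod 41).
The residues are {1, 2, 4, 5, 8, 9, 10, 16, 18, 20, 21, 23, 25, 31, 32, 33, 36, 37, 39, 40}; the non-residues are the remaining 20 nonzero classes.

3, 6, 7, 11, 12, 13, 14, 15, 17, 19, 22, 24, 26, 27, 28, 29, 30, 34, 35, 38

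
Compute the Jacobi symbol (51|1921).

Reciprocity: 51 ≡ 3 and 1921 ≡ 1 (mod 4), so (51/1921) = +(1921/51).
Reduce top mod 51: now compute (34/51).
Pull out 2: since 51 ≡ 3 (mod 8), (2/51) = -1.
Reciprocity: 17 ≡ 1 and 51 ≡ 3 (mod 4), so (17/51) = +(51/17).
Reduce top mod 17: now compute (0/17).
Top reduces to 0: gcd > 1, so the symbol is 0.

0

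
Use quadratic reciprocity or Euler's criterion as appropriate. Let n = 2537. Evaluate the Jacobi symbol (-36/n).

First reduce: -36 ≡ 2501 (mod 2537).
Reciprocity: 2501 ≡ 1 and 2537 ≡ 1 (mod 4), so (2501/2537) = +(2537/2501).
Reduce top mod 2501: now compute (36/2501).
Pull out 2^2: since 2501 ≡ 5 (mod 8), (2/2501) = -1, so (2/2501)^2 = +1.
Reciprocity: 9 ≡ 1 and 2501 ≡ 1 (mod 4), so (9/2501) = +(2501/9).
Reduce top mod 9: now compute (8/9).
Pull out 2^3: since 9 ≡ 1 (mod 8), (2/9) = +1, so (2/9)^3 = +1.
Reached (1/9) = 1. Collecting the sign flips along the way, the symbol is +1.

1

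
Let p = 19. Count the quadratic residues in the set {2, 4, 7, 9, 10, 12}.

3

(2/19) = -1 → non-residue.
(4/19) = +1 → QR.
(7/19) = +1 → QR.
(9/19) = +1 → QR.
(10/19) = -1 → non-residue.
(12/19) = -1 → non-residue.
Total quadratic residues among the 6: 3.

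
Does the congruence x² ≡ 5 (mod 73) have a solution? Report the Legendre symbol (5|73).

-1

Euler's criterion: (5/73) ≡ 5^36 (mod 73).
5^2 ≡ 25 (mod 73)
5^4 ≡ 41 (mod 73)
5^8 ≡ 2 (mod 73)
5^16 ≡ 4 (mod 73)
5^32 ≡ 16 (mod 73)
5^36 = 5^(32+4) ≡ 72 (mod 73).
Result is 72 ≡ −1, so (5/73) = −1.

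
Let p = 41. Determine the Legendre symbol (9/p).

1

Euler's criterion: (9/41) ≡ 9^20 (mod 41).
9^2 ≡ 40 (mod 41)
9^4 ≡ 1 (mod 41)
9^8 ≡ 1 (mod 41)
9^16 ≡ 1 (mod 41)
9^20 = 9^(16+4) ≡ 1 (mod 41).
Result is 1, so (9/41) = 1.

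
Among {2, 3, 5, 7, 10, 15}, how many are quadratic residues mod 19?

(2/19) = -1 → non-residue.
(3/19) = -1 → non-residue.
(5/19) = +1 → QR.
(7/19) = +1 → QR.
(10/19) = -1 → non-residue.
(15/19) = -1 → non-residue.
Total quadratic residues among the 6: 2.

2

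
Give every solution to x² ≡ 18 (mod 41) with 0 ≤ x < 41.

10, 31

41 ≡ 1 (mod 4), so we find a root by search.
Trying successive values, 10² = 100 ≡ 18 (mod 41). The other root is 41 − 10 = 31.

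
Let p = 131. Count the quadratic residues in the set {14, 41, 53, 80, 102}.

4

(14/131) = -1 → non-residue.
(41/131) = +1 → QR.
(53/131) = +1 → QR.
(80/131) = +1 → QR.
(102/131) = +1 → QR.
Total quadratic residues among the 5: 4.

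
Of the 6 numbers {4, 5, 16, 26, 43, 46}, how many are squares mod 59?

5

(4/59) = +1 → QR.
(5/59) = +1 → QR.
(16/59) = +1 → QR.
(26/59) = +1 → QR.
(43/59) = -1 → non-residue.
(46/59) = +1 → QR.
Total quadratic residues among the 6: 5.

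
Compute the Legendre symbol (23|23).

0

First reduce: 23 ≡ 0 (mod 23).
Top reduces to 0: gcd > 1, so the symbol is 0.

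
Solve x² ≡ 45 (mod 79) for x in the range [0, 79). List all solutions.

Since 79 ≡ 3 (mod 4), a square root of 45 is 45^((79+1)/4) = 45^20 mod 79.
Repeated squaring: 45^2≡50, 45^4≡51, 45^8≡73, 45^16≡36 (mod 79).
45^20 = 45^(16+4) ≡ 19 (mod 79).
Check: 19² = 361 ≡ 45 (mod 79). The two roots are 19 and 60.

19, 60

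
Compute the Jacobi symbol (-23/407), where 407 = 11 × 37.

First reduce: -23 ≡ 384 (mod 407).
Pull out 2^7: since 407 ≡ 7 (mod 8), (2/407) = +1, so (2/407)^7 = +1.
Reciprocity: 3 ≡ 3 and 407 ≡ 3 (mod 4), so (3/407) = −(407/3).
Reduce top mod 3: now compute (2/3).
Pull out 2: since 3 ≡ 3 (mod 8), (2/3) = -1.
Reached (1/3) = 1. Collecting the sign flips along the way, the symbol is +1.

1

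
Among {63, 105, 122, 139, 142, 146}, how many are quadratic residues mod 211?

3

(63/211) = -1 → non-residue.
(105/211) = +1 → QR.
(122/211) = +1 → QR.
(139/211) = +1 → QR.
(142/211) = -1 → non-residue.
(146/211) = -1 → non-residue.
Total quadratic residues among the 6: 3.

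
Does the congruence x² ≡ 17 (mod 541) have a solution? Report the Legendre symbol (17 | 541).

Reciprocity: 17 ≡ 1 and 541 ≡ 1 (mod 4), so (17/541) = +(541/17).
Reduce top mod 17: now compute (14/17).
Pull out 2: since 17 ≡ 1 (mod 8), (2/17) = +1.
Reciprocity: 7 ≡ 3 and 17 ≡ 1 (mod 4), so (7/17) = +(17/7).
Reduce top mod 7: now compute (3/7).
Reciprocity: 3 ≡ 3 and 7 ≡ 3 (mod 4), so (3/7) = −(7/3).
Reduce top mod 3: now compute (1/3).
Reached (1/3) = 1. Collecting the sign flips along the way, the symbol is -1.

-1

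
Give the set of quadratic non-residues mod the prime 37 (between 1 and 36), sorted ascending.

2 5 6 8 13 14 15 17 18 19 20 22 23 24 29 31 32 35

Square k = 1,…,18 (k and 37−k give the same square):
1²=1, 2²=4, 3²=9, 4²=16, 5²=25, 6²=36, 7²≡12, 8²≡27, 9²≡7, 10²≡26, 11²≡10, 12²≡33, 13²≡21, 14²≡11, 15²≡3, 16²≡34, 17²≡30, 18²≡28 (mod 37).
The residues are {1, 3, 4, 7, 9, 10, 11, 12, 16, 21, 25, 26, 27, 28, 30, 33, 34, 36}; the non-residues are the remaining 18 nonzero classes.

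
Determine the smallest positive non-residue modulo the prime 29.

2

(2/29) = −1, so 2 is the smallest positive non-residue mod 29.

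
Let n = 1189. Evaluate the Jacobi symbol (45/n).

1

Reciprocity: 45 ≡ 1 and 1189 ≡ 1 (mod 4), so (45/1189) = +(1189/45).
Reduce top mod 45: now compute (19/45).
Reciprocity: 19 ≡ 3 and 45 ≡ 1 (mod 4), so (19/45) = +(45/19).
Reduce top mod 19: now compute (7/19).
Reciprocity: 7 ≡ 3 and 19 ≡ 3 (mod 4), so (7/19) = −(19/7).
Reduce top mod 7: now compute (5/7).
Reciprocity: 5 ≡ 1 and 7 ≡ 3 (mod 4), so (5/7) = +(7/5).
Reduce top mod 5: now compute (2/5).
Pull out 2: since 5 ≡ 5 (mod 8), (2/5) = -1.
Reached (1/5) = 1. Collecting the sign flips along the way, the symbol is +1.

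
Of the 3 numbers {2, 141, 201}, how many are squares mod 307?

(2/307) = -1 → non-residue.
(141/307) = +1 → QR.
(201/307) = +1 → QR.
Total quadratic residues among the 3: 2.

2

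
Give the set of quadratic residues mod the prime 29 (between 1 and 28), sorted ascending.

1,4,5,6,7,9,13,16,20,22,23,24,25,28

Square k = 1,…,14 (k and 29−k give the same square):
1²=1, 2²=4, 3²=9, 4²=16, 5²=25, 6²≡7, 7²≡20, 8²≡6, 9²≡23, 10²≡13, 11²≡5, 12²≡28, 13²≡24, 14²≡22 (mod 29).
So the quadratic residues mod 29 are {1, 4, 5, 6, 7, 9, 13, 16, 20, 22, 23, 24, 25, 28}.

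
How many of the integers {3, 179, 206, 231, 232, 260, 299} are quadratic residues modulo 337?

3

(3/337) = +1 → QR.
(179/337) = +1 → QR.
(206/337) = +1 → QR.
(231/337) = -1 → non-residue.
(232/337) = -1 → non-residue.
(260/337) = -1 → non-residue.
(299/337) = -1 → non-residue.
Total quadratic residues among the 7: 3.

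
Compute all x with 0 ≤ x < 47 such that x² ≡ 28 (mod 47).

Since 47 ≡ 3 (mod 4), a square root of 28 is 28^((47+1)/4) = 28^12 mod 47.
Repeated squaring: 28^2≡32, 28^4≡37, 28^8≡6 (mod 47).
28^12 = 28^(8+4) ≡ 34 (mod 47).
Check: 34² = 1156 ≡ 28 (mod 47). The two roots are 13 and 34.

13, 34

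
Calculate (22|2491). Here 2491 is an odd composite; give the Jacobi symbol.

Pull out 2: since 2491 ≡ 3 (mod 8), (2/2491) = -1.
Reciprocity: 11 ≡ 3 and 2491 ≡ 3 (mod 4), so (11/2491) = −(2491/11).
Reduce top mod 11: now compute (5/11).
Reciprocity: 5 ≡ 1 and 11 ≡ 3 (mod 4), so (5/11) = +(11/5).
Reduce top mod 5: now compute (1/5).
Reached (1/5) = 1. Collecting the sign flips along the way, the symbol is +1.

1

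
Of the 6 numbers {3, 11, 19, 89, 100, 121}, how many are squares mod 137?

4

(3/137) = -1 → non-residue.
(11/137) = +1 → QR.
(19/137) = +1 → QR.
(89/137) = -1 → non-residue.
(100/137) = +1 → QR.
(121/137) = +1 → QR.
Total quadratic residues among the 6: 4.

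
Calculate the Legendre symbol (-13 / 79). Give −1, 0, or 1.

First reduce: -13 ≡ 66 (mod 79).
Pull out 2: since 79 ≡ 7 (mod 8), (2/79) = +1.
Reciprocity: 33 ≡ 1 and 79 ≡ 3 (mod 4), so (33/79) = +(79/33).
Reduce top mod 33: now compute (13/33).
Reciprocity: 13 ≡ 1 and 33 ≡ 1 (mod 4), so (13/33) = +(33/13).
Reduce top mod 13: now compute (7/13).
Reciprocity: 7 ≡ 3 and 13 ≡ 1 (mod 4), so (7/13) = +(13/7).
Reduce top mod 7: now compute (6/7).
Pull out 2: since 7 ≡ 7 (mod 8), (2/7) = +1.
Reciprocity: 3 ≡ 3 and 7 ≡ 3 (mod 4), so (3/7) = −(7/3).
Reduce top mod 3: now compute (1/3).
Reached (1/3) = 1. Collecting the sign flips along the way, the symbol is -1.

-1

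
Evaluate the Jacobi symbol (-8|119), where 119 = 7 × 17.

-1

First reduce: -8 ≡ 111 (mod 119).
Reciprocity: 111 ≡ 3 and 119 ≡ 3 (mod 4), so (111/119) = −(119/111).
Reduce top mod 111: now compute (8/111).
Pull out 2^3: since 111 ≡ 7 (mod 8), (2/111) = +1, so (2/111)^3 = +1.
Reached (1/111) = 1. Collecting the sign flips along the way, the symbol is -1.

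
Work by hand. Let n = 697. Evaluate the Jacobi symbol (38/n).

Pull out 2: since 697 ≡ 1 (mod 8), (2/697) = +1.
Reciprocity: 19 ≡ 3 and 697 ≡ 1 (mod 4), so (19/697) = +(697/19).
Reduce top mod 19: now compute (13/19).
Reciprocity: 13 ≡ 1 and 19 ≡ 3 (mod 4), so (13/19) = +(19/13).
Reduce top mod 13: now compute (6/13).
Pull out 2: since 13 ≡ 5 (mod 8), (2/13) = -1.
Reciprocity: 3 ≡ 3 and 13 ≡ 1 (mod 4), so (3/13) = +(13/3).
Reduce top mod 3: now compute (1/3).
Reached (1/3) = 1. Collecting the sign flips along the way, the symbol is -1.

-1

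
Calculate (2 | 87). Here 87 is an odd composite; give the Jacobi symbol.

1

Pull out 2: since 87 ≡ 7 (mod 8), (2/87) = +1.
Reached (1/87) = 1. Collecting the sign flips along the way, the symbol is +1.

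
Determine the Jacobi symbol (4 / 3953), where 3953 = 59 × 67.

1

Pull out 2^2: since 3953 ≡ 1 (mod 8), (2/3953) = +1, so (2/3953)^2 = +1.
Reached (1/3953) = 1. Collecting the sign flips along the way, the symbol is +1.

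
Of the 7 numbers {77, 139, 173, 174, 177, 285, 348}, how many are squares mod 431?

6

(77/431) = -1 → non-residue.
(139/431) = +1 → QR.
(173/431) = +1 → QR.
(174/431) = +1 → QR.
(177/431) = +1 → QR.
(285/431) = +1 → QR.
(348/431) = +1 → QR.
Total quadratic residues among the 7: 6.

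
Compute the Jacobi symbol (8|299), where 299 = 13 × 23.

-1

Pull out 2^3: since 299 ≡ 3 (mod 8), (2/299) = -1, so (2/299)^3 = -1.
Reached (1/299) = 1. Collecting the sign flips along the way, the symbol is -1.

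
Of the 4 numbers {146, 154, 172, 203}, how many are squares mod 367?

1

(146/367) = +1 → QR.
(154/367) = -1 → non-residue.
(172/367) = -1 → non-residue.
(203/367) = -1 → non-residue.
Total quadratic residues among the 4: 1.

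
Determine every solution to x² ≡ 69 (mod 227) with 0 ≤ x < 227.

110, 117

Since 227 ≡ 3 (mod 4), a square root of 69 is 69^((227+1)/4) = 69^57 mod 227.
Repeated squaring: 69^2≡221, 69^4≡36, 69^8≡161, 69^16≡43, 69^32≡33 (mod 227).
69^57 = 69^(32+16+8+1) ≡ 110 (mod 227).
Check: 110² = 12100 ≡ 69 (mod 227). The two roots are 110 and 117.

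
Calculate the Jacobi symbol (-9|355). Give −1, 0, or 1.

-1

First reduce: -9 ≡ 346 (mod 355).
Pull out 2: since 355 ≡ 3 (mod 8), (2/355) = -1.
Reciprocity: 173 ≡ 1 and 355 ≡ 3 (mod 4), so (173/355) = +(355/173).
Reduce top mod 173: now compute (9/173).
Reciprocity: 9 ≡ 1 and 173 ≡ 1 (mod 4), so (9/173) = +(173/9).
Reduce top mod 9: now compute (2/9).
Pull out 2: since 9 ≡ 1 (mod 8), (2/9) = +1.
Reached (1/9) = 1. Collecting the sign flips along the way, the symbol is -1.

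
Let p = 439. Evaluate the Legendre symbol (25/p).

1

Euler's criterion: (25/439) ≡ 25^219 (mod 439).
25^2 ≡ 186 (mod 439)
25^4 ≡ 354 (mod 439)
25^8 ≡ 201 (mod 439)
25^16 ≡ 13 (mod 439)
25^32 ≡ 169 (mod 439)
25^64 ≡ 26 (mod 439)
25^128 ≡ 237 (mod 439)
25^219 = 25^(128+64+16+8+2+1) ≡ 1 (mod 439).
Result is 1, so (25/439) = 1.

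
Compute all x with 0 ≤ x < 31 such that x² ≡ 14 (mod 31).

Since 31 ≡ 3 (mod 4), a square root of 14 is 14^((31+1)/4) = 14^8 mod 31.
Repeated squaring: 14^2≡10, 14^4≡7, 14^8≡18 (mod 31).
14^8 = 14^(8) ≡ 18 (mod 31).
Check: 18² = 324 ≡ 14 (mod 31). The two roots are 13 and 18.

13, 18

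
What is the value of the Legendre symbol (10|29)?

Pull out 2: since 29 ≡ 5 (mod 8), (2/29) = -1.
Reciprocity: 5 ≡ 1 and 29 ≡ 1 (mod 4), so (5/29) = +(29/5).
Reduce top mod 5: now compute (4/5).
Pull out 2^2: since 5 ≡ 5 (mod 8), (2/5) = -1, so (2/5)^2 = +1.
Reached (1/5) = 1. Collecting the sign flips along the way, the symbol is -1.

-1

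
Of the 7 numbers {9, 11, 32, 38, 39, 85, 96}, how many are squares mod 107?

(9/107) = +1 → QR.
(11/107) = +1 → QR.
(32/107) = -1 → non-residue.
(38/107) = -1 → non-residue.
(39/107) = +1 → QR.
(85/107) = +1 → QR.
(96/107) = -1 → non-residue.
Total quadratic residues among the 7: 4.

4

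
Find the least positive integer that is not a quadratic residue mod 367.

3

(2/367) = +1, so 2 is a residue.
(3/367) = −1, so 3 is the smallest positive non-residue mod 367.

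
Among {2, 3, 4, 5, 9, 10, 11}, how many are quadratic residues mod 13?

(2/13) = -1 → non-residue.
(3/13) = +1 → QR.
(4/13) = +1 → QR.
(5/13) = -1 → non-residue.
(9/13) = +1 → QR.
(10/13) = +1 → QR.
(11/13) = -1 → non-residue.
Total quadratic residues among the 7: 4.

4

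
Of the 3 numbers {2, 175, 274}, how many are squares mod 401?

2

(2/401) = +1 → QR.
(175/401) = +1 → QR.
(274/401) = -1 → non-residue.
Total quadratic residues among the 3: 2.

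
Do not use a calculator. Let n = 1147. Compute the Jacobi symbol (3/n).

-1

Reciprocity: 3 ≡ 3 and 1147 ≡ 3 (mod 4), so (3/1147) = −(1147/3).
Reduce top mod 3: now compute (1/3).
Reached (1/3) = 1. Collecting the sign flips along the way, the symbol is -1.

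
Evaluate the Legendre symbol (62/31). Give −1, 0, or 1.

First reduce: 62 ≡ 0 (mod 31).
Top reduces to 0: gcd > 1, so the symbol is 0.

0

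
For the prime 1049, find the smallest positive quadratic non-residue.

3

(2/1049) = +1, so 2 is a residue.
(3/1049) = −1, so 3 is the smallest positive non-residue mod 1049.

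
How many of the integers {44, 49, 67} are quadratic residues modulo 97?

2

(44/97) = +1 → QR.
(49/97) = +1 → QR.
(67/97) = -1 → non-residue.
Total quadratic residues among the 3: 2.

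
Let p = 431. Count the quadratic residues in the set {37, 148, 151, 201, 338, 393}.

(37/431) = -1 → non-residue.
(148/431) = -1 → non-residue.
(151/431) = +1 → QR.
(201/431) = -1 → non-residue.
(338/431) = +1 → QR.
(393/431) = -1 → non-residue.
Total quadratic residues among the 6: 2.

2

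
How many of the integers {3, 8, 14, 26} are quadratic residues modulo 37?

2

(3/37) = +1 → QR.
(8/37) = -1 → non-residue.
(14/37) = -1 → non-residue.
(26/37) = +1 → QR.
Total quadratic residues among the 4: 2.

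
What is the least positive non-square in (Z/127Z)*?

3

(2/127) = +1, so 2 is a residue.
(3/127) = −1, so 3 is the smallest positive non-residue mod 127.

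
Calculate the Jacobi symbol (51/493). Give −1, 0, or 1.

0

Reciprocity: 51 ≡ 3 and 493 ≡ 1 (mod 4), so (51/493) = +(493/51).
Reduce top mod 51: now compute (34/51).
Pull out 2: since 51 ≡ 3 (mod 8), (2/51) = -1.
Reciprocity: 17 ≡ 1 and 51 ≡ 3 (mod 4), so (17/51) = +(51/17).
Reduce top mod 17: now compute (0/17).
Top reduces to 0: gcd > 1, so the symbol is 0.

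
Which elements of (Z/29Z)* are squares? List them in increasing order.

Square k = 1,…,14 (k and 29−k give the same square):
1²=1, 2²=4, 3²=9, 4²=16, 5²=25, 6²≡7, 7²≡20, 8²≡6, 9²≡23, 10²≡13, 11²≡5, 12²≡28, 13²≡24, 14²≡22 (mod 29).
So the quadratic residues mod 29 are {1, 4, 5, 6, 7, 9, 13, 16, 20, 22, 23, 24, 25, 28}.

1,4,5,6,7,9,13,16,20,22,23,24,25,28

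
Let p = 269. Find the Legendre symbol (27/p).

Euler's criterion: (27/269) ≡ 27^134 (mod 269).
27^2 ≡ 191 (mod 269)
27^4 ≡ 166 (mod 269)
27^8 ≡ 118 (mod 269)
27^16 ≡ 205 (mod 269)
27^32 ≡ 61 (mod 269)
27^64 ≡ 224 (mod 269)
27^128 ≡ 142 (mod 269)
27^134 = 27^(128+4+2) ≡ 268 (mod 269).
Result is 268 ≡ −1, so (27/269) = −1.

-1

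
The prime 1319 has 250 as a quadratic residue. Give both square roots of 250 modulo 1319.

Since 1319 ≡ 3 (mod 4), a square root of 250 is 250^((1319+1)/4) = 250^330 mod 1319.
Repeated squaring: 250^2≡507, 250^4≡1163, 250^8≡594, 250^16≡663, 250^32≡342, 250^64≡892, 250^128≡307, 250^256≡600 (mod 1319).
250^330 = 250^(256+64+8+2) ≡ 774 (mod 1319).
Check: 774² = 599076 ≡ 250 (mod 1319). The two roots are 545 and 774.

545, 774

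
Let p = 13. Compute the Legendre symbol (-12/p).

1

Euler's criterion: (-12/13) ≡ 1^6 (mod 13).
1^2 ≡ 1 (mod 13)
1^4 ≡ 1 (mod 13)
1^6 = 1^(4+2) ≡ 1 (mod 13).
Result is 1, so (-12/13) = 1.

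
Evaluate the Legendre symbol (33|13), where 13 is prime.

Euler's criterion: (33/13) ≡ 7^6 (mod 13).
7^2 ≡ 10 (mod 13)
7^4 ≡ 9 (mod 13)
7^6 = 7^(4+2) ≡ 12 (mod 13).
Result is 12 ≡ −1, so (33/13) = −1.

-1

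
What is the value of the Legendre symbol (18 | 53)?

-1

Pull out 2: since 53 ≡ 5 (mod 8), (2/53) = -1.
Reciprocity: 9 ≡ 1 and 53 ≡ 1 (mod 4), so (9/53) = +(53/9).
Reduce top mod 9: now compute (8/9).
Pull out 2^3: since 9 ≡ 1 (mod 8), (2/9) = +1, so (2/9)^3 = +1.
Reached (1/9) = 1. Collecting the sign flips along the way, the symbol is -1.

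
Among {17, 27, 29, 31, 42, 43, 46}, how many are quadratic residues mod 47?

3

(17/47) = +1 → QR.
(27/47) = +1 → QR.
(29/47) = -1 → non-residue.
(31/47) = -1 → non-residue.
(42/47) = +1 → QR.
(43/47) = -1 → non-residue.
(46/47) = -1 → non-residue.
Total quadratic residues among the 7: 3.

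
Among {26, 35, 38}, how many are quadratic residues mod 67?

(26/67) = +1 → QR.
(35/67) = +1 → QR.
(38/67) = -1 → non-residue.
Total quadratic residues among the 3: 2.

2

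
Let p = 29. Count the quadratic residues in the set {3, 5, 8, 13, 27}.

(3/29) = -1 → non-residue.
(5/29) = +1 → QR.
(8/29) = -1 → non-residue.
(13/29) = +1 → QR.
(27/29) = -1 → non-residue.
Total quadratic residues among the 5: 2.

2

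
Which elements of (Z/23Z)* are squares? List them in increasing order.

1 2 3 4 6 8 9 12 13 16 18

Square k = 1,…,11 (k and 23−k give the same square):
1²=1, 2²=4, 3²=9, 4²=16, 5²≡2, 6²≡13, 7²≡3, 8²≡18, 9²≡12, 10²≡8, 11²≡6 (mod 23).
So the quadratic residues mod 23 are {1, 2, 3, 4, 6, 8, 9, 12, 13, 16, 18}.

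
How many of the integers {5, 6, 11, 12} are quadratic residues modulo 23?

2

(5/23) = -1 → non-residue.
(6/23) = +1 → QR.
(11/23) = -1 → non-residue.
(12/23) = +1 → QR.
Total quadratic residues among the 4: 2.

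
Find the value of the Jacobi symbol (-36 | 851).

-1

First reduce: -36 ≡ 815 (mod 851).
Reciprocity: 815 ≡ 3 and 851 ≡ 3 (mod 4), so (815/851) = −(851/815).
Reduce top mod 815: now compute (36/815).
Pull out 2^2: since 815 ≡ 7 (mod 8), (2/815) = +1, so (2/815)^2 = +1.
Reciprocity: 9 ≡ 1 and 815 ≡ 3 (mod 4), so (9/815) = +(815/9).
Reduce top mod 9: now compute (5/9).
Reciprocity: 5 ≡ 1 and 9 ≡ 1 (mod 4), so (5/9) = +(9/5).
Reduce top mod 5: now compute (4/5).
Pull out 2^2: since 5 ≡ 5 (mod 8), (2/5) = -1, so (2/5)^2 = +1.
Reached (1/5) = 1. Collecting the sign flips along the way, the symbol is -1.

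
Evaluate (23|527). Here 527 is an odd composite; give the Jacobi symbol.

Reciprocity: 23 ≡ 3 and 527 ≡ 3 (mod 4), so (23/527) = −(527/23).
Reduce top mod 23: now compute (21/23).
Reciprocity: 21 ≡ 1 and 23 ≡ 3 (mod 4), so (21/23) = +(23/21).
Reduce top mod 21: now compute (2/21).
Pull out 2: since 21 ≡ 5 (mod 8), (2/21) = -1.
Reached (1/21) = 1. Collecting the sign flips along the way, the symbol is +1.

1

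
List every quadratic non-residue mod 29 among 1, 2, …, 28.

2, 3, 8, 10, 11, 12, 14, 15, 17, 18, 19, 21, 26, 27

Square k = 1,…,14 (k and 29−k give the same square):
1²=1, 2²=4, 3²=9, 4²=16, 5²=25, 6²≡7, 7²≡20, 8²≡6, 9²≡23, 10²≡13, 11²≡5, 12²≡28, 13²≡24, 14²≡22 (mod 29).
The residues are {1, 4, 5, 6, 7, 9, 13, 16, 20, 22, 23, 24, 25, 28}; the non-residues are the remaining 14 nonzero classes.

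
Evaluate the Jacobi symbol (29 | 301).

Reciprocity: 29 ≡ 1 and 301 ≡ 1 (mod 4), so (29/301) = +(301/29).
Reduce top mod 29: now compute (11/29).
Reciprocity: 11 ≡ 3 and 29 ≡ 1 (mod 4), so (11/29) = +(29/11).
Reduce top mod 11: now compute (7/11).
Reciprocity: 7 ≡ 3 and 11 ≡ 3 (mod 4), so (7/11) = −(11/7).
Reduce top mod 7: now compute (4/7).
Pull out 2^2: since 7 ≡ 7 (mod 8), (2/7) = +1, so (2/7)^2 = +1.
Reached (1/7) = 1. Collecting the sign flips along the way, the symbol is -1.

-1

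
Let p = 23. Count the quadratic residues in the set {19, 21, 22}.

(19/23) = -1 → non-residue.
(21/23) = -1 → non-residue.
(22/23) = -1 → non-residue.
Total quadratic residues among the 3: 0.

0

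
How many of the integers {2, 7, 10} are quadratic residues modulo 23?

(2/23) = +1 → QR.
(7/23) = -1 → non-residue.
(10/23) = -1 → non-residue.
Total quadratic residues among the 3: 1.

1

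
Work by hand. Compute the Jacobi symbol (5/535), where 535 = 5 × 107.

Reciprocity: 5 ≡ 1 and 535 ≡ 3 (mod 4), so (5/535) = +(535/5).
Reduce top mod 5: now compute (0/5).
Top reduces to 0: gcd > 1, so the symbol is 0.

0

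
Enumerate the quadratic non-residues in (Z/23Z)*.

5 7 10 11 14 15 17 19 20 21 22

Square k = 1,…,11 (k and 23−k give the same square):
1²=1, 2²=4, 3²=9, 4²=16, 5²≡2, 6²≡13, 7²≡3, 8²≡18, 9²≡12, 10²≡8, 11²≡6 (mod 23).
The residues are {1, 2, 3, 4, 6, 8, 9, 12, 13, 16, 18}; the non-residues are the remaining 11 nonzero classes.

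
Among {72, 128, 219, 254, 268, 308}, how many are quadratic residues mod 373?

(72/373) = -1 → non-residue.
(128/373) = -1 → non-residue.
(219/373) = +1 → QR.
(254/373) = +1 → QR.
(268/373) = -1 → non-residue.
(308/373) = -1 → non-residue.
Total quadratic residues among the 6: 2.

2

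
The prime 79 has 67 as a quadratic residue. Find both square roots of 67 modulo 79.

Since 79 ≡ 3 (mod 4), a square root of 67 is 67^((79+1)/4) = 67^20 mod 79.
Repeated squaring: 67^2≡65, 67^4≡38, 67^8≡22, 67^16≡10 (mod 79).
67^20 = 67^(16+4) ≡ 64 (mod 79).
Check: 64² = 4096 ≡ 67 (mod 79). The two roots are 15 and 64.

15, 64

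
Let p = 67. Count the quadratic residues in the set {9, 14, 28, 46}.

2

(9/67) = +1 → QR.
(14/67) = +1 → QR.
(28/67) = -1 → non-residue.
(46/67) = -1 → non-residue.
Total quadratic residues among the 4: 2.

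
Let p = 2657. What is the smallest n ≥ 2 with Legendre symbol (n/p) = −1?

(2/2657) = +1, so 2 is a residue.
(3/2657) = −1, so 3 is the smallest positive non-residue mod 2657.

3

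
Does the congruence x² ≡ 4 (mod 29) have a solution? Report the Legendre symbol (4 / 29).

1

Euler's criterion: (4/29) ≡ 4^14 (mod 29).
4^2 ≡ 16 (mod 29)
4^4 ≡ 24 (mod 29)
4^8 ≡ 25 (mod 29)
4^14 = 4^(8+4+2) ≡ 1 (mod 29).
Result is 1, so (4/29) = 1.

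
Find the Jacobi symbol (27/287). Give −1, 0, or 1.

Reciprocity: 27 ≡ 3 and 287 ≡ 3 (mod 4), so (27/287) = −(287/27).
Reduce top mod 27: now compute (17/27).
Reciprocity: 17 ≡ 1 and 27 ≡ 3 (mod 4), so (17/27) = +(27/17).
Reduce top mod 17: now compute (10/17).
Pull out 2: since 17 ≡ 1 (mod 8), (2/17) = +1.
Reciprocity: 5 ≡ 1 and 17 ≡ 1 (mod 4), so (5/17) = +(17/5).
Reduce top mod 5: now compute (2/5).
Pull out 2: since 5 ≡ 5 (mod 8), (2/5) = -1.
Reached (1/5) = 1. Collecting the sign flips along the way, the symbol is +1.

1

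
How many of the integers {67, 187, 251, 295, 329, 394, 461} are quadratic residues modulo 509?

(67/509) = +1 → QR.
(187/509) = +1 → QR.
(251/509) = +1 → QR.
(295/509) = -1 → non-residue.
(329/509) = +1 → QR.
(394/509) = +1 → QR.
(461/509) = -1 → non-residue.
Total quadratic residues among the 7: 5.

5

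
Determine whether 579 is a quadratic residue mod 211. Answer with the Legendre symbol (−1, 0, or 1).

First reduce: 579 ≡ 157 (mod 211).
Reciprocity: 157 ≡ 1 and 211 ≡ 3 (mod 4), so (157/211) = +(211/157).
Reduce top mod 157: now compute (54/157).
Pull out 2: since 157 ≡ 5 (mod 8), (2/157) = -1.
Reciprocity: 27 ≡ 3 and 157 ≡ 1 (mod 4), so (27/157) = +(157/27).
Reduce top mod 27: now compute (22/27).
Pull out 2: since 27 ≡ 3 (mod 8), (2/27) = -1.
Reciprocity: 11 ≡ 3 and 27 ≡ 3 (mod 4), so (11/27) = −(27/11).
Reduce top mod 11: now compute (5/11).
Reciprocity: 5 ≡ 1 and 11 ≡ 3 (mod 4), so (5/11) = +(11/5).
Reduce top mod 5: now compute (1/5).
Reached (1/5) = 1. Collecting the sign flips along the way, the symbol is -1.

-1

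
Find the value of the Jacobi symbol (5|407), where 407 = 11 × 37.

-1

Reciprocity: 5 ≡ 1 and 407 ≡ 3 (mod 4), so (5/407) = +(407/5).
Reduce top mod 5: now compute (2/5).
Pull out 2: since 5 ≡ 5 (mod 8), (2/5) = -1.
Reached (1/5) = 1. Collecting the sign flips along the way, the symbol is -1.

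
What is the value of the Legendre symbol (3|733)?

Reciprocity: 3 ≡ 3 and 733 ≡ 1 (mod 4), so (3/733) = +(733/3).
Reduce top mod 3: now compute (1/3).
Reached (1/3) = 1. Collecting the sign flips along the way, the symbol is +1.

1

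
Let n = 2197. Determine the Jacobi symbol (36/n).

1

Pull out 2^2: since 2197 ≡ 5 (mod 8), (2/2197) = -1, so (2/2197)^2 = +1.
Reciprocity: 9 ≡ 1 and 2197 ≡ 1 (mod 4), so (9/2197) = +(2197/9).
Reduce top mod 9: now compute (1/9).
Reached (1/9) = 1. Collecting the sign flips along the way, the symbol is +1.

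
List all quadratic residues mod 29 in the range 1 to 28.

Square k = 1,…,14 (k and 29−k give the same square):
1²=1, 2²=4, 3²=9, 4²=16, 5²=25, 6²≡7, 7²≡20, 8²≡6, 9²≡23, 10²≡13, 11²≡5, 12²≡28, 13²≡24, 14²≡22 (mod 29).
So the quadratic residues mod 29 are {1, 4, 5, 6, 7, 9, 13, 16, 20, 22, 23, 24, 25, 28}.

1 4 5 6 7 9 13 16 20 22 23 24 25 28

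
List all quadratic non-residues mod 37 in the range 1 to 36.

2,5,6,8,13,14,15,17,18,19,20,22,23,24,29,31,32,35

Square k = 1,…,18 (k and 37−k give the same square):
1²=1, 2²=4, 3²=9, 4²=16, 5²=25, 6²=36, 7²≡12, 8²≡27, 9²≡7, 10²≡26, 11²≡10, 12²≡33, 13²≡21, 14²≡11, 15²≡3, 16²≡34, 17²≡30, 18²≡28 (mod 37).
The residues are {1, 3, 4, 7, 9, 10, 11, 12, 16, 21, 25, 26, 27, 28, 30, 33, 34, 36}; the non-residues are the remaining 18 nonzero classes.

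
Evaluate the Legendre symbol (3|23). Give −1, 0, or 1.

1

Euler's criterion: (3/23) ≡ 3^11 (mod 23).
3^2 ≡ 9 (mod 23)
3^4 ≡ 12 (mod 23)
3^8 ≡ 6 (mod 23)
3^11 = 3^(8+2+1) ≡ 1 (mod 23).
Result is 1, so (3/23) = 1.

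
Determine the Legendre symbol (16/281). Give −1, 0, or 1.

1

Pull out 2^4: since 281 ≡ 1 (mod 8), (2/281) = +1, so (2/281)^4 = +1.
Reached (1/281) = 1. Collecting the sign flips along the way, the symbol is +1.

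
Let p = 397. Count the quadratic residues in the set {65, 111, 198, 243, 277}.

(65/397) = +1 → QR.
(111/397) = +1 → QR.
(198/397) = -1 → non-residue.
(243/397) = +1 → QR.
(277/397) = +1 → QR.
Total quadratic residues among the 5: 4.

4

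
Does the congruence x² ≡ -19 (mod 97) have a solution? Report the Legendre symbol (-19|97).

First reduce: -19 ≡ 78 (mod 97).
Pull out 2: since 97 ≡ 1 (mod 8), (2/97) = +1.
Reciprocity: 39 ≡ 3 and 97 ≡ 1 (mod 4), so (39/97) = +(97/39).
Reduce top mod 39: now compute (19/39).
Reciprocity: 19 ≡ 3 and 39 ≡ 3 (mod 4), so (19/39) = −(39/19).
Reduce top mod 19: now compute (1/19).
Reached (1/19) = 1. Collecting the sign flips along the way, the symbol is -1.

-1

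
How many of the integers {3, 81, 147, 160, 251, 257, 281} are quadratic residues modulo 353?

(3/353) = -1 → non-residue.
(81/353) = +1 → QR.
(147/353) = -1 → non-residue.
(160/353) = -1 → non-residue.
(251/353) = -1 → non-residue.
(257/353) = -1 → non-residue.
(281/353) = +1 → QR.
Total quadratic residues among the 7: 2.

2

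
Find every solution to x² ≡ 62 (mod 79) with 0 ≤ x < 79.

Since 79 ≡ 3 (mod 4), a square root of 62 is 62^((79+1)/4) = 62^20 mod 79.
Repeated squaring: 62^2≡52, 62^4≡18, 62^8≡8, 62^16≡64 (mod 79).
62^20 = 62^(16+4) ≡ 46 (mod 79).
Check: 46² = 2116 ≡ 62 (mod 79). The two roots are 33 and 46.

33, 46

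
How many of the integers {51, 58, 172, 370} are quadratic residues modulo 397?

(51/397) = -1 → non-residue.
(58/397) = -1 → non-residue.
(172/397) = +1 → QR.
(370/397) = +1 → QR.
Total quadratic residues among the 4: 2.

2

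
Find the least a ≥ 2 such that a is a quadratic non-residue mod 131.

(2/131) = −1, so 2 is the smallest positive non-residue mod 131.

2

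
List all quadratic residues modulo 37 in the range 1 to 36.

1 3 4 7 9 10 11 12 16 21 25 26 27 28 30 33 34 36

Square k = 1,…,18 (k and 37−k give the same square):
1²=1, 2²=4, 3²=9, 4²=16, 5²=25, 6²=36, 7²≡12, 8²≡27, 9²≡7, 10²≡26, 11²≡10, 12²≡33, 13²≡21, 14²≡11, 15²≡3, 16²≡34, 17²≡30, 18²≡28 (mod 37).
So the quadratic residues mod 37 are {1, 3, 4, 7, 9, 10, 11, 12, 16, 21, 25, 26, 27, 28, 30, 33, 34, 36}.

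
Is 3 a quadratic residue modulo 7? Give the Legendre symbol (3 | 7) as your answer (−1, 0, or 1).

-1

Euler's criterion: (3/7) ≡ 3^3 (mod 7).
3^2 ≡ 2 (mod 7)
3^3 = 3^(2+1) ≡ 6 (mod 7).
Result is 6 ≡ −1, so (3/7) = −1.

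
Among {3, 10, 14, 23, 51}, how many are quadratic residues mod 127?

(3/127) = -1 → non-residue.
(10/127) = -1 → non-residue.
(14/127) = -1 → non-residue.
(23/127) = -1 → non-residue.
(51/127) = -1 → non-residue.
Total quadratic residues among the 5: 0.

0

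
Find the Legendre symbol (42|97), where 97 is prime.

-1

Pull out 2: since 97 ≡ 1 (mod 8), (2/97) = +1.
Reciprocity: 21 ≡ 1 and 97 ≡ 1 (mod 4), so (21/97) = +(97/21).
Reduce top mod 21: now compute (13/21).
Reciprocity: 13 ≡ 1 and 21 ≡ 1 (mod 4), so (13/21) = +(21/13).
Reduce top mod 13: now compute (8/13).
Pull out 2^3: since 13 ≡ 5 (mod 8), (2/13) = -1, so (2/13)^3 = -1.
Reached (1/13) = 1. Collecting the sign flips along the way, the symbol is -1.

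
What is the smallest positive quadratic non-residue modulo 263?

5

(2/263) = +1, so 2 is a residue.
(3/263) = +1, so 3 is a residue.
(4/263) = +1, so 4 is a residue.
(5/263) = −1, so 5 is the smallest positive non-residue mod 263.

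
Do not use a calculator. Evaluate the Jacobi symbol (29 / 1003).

Reciprocity: 29 ≡ 1 and 1003 ≡ 3 (mod 4), so (29/1003) = +(1003/29).
Reduce top mod 29: now compute (17/29).
Reciprocity: 17 ≡ 1 and 29 ≡ 1 (mod 4), so (17/29) = +(29/17).
Reduce top mod 17: now compute (12/17).
Pull out 2^2: since 17 ≡ 1 (mod 8), (2/17) = +1, so (2/17)^2 = +1.
Reciprocity: 3 ≡ 3 and 17 ≡ 1 (mod 4), so (3/17) = +(17/3).
Reduce top mod 3: now compute (2/3).
Pull out 2: since 3 ≡ 3 (mod 8), (2/3) = -1.
Reached (1/3) = 1. Collecting the sign flips along the way, the symbol is -1.

-1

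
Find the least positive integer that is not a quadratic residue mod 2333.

(2/2333) = −1, so 2 is the smallest positive non-residue mod 2333.

2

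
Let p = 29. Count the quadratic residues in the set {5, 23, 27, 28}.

3

(5/29) = +1 → QR.
(23/29) = +1 → QR.
(27/29) = -1 → non-residue.
(28/29) = +1 → QR.
Total quadratic residues among the 4: 3.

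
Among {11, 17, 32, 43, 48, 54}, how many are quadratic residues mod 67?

(11/67) = -1 → non-residue.
(17/67) = +1 → QR.
(32/67) = -1 → non-residue.
(43/67) = -1 → non-residue.
(48/67) = -1 → non-residue.
(54/67) = +1 → QR.
Total quadratic residues among the 6: 2.

2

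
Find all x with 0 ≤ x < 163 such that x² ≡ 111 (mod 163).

33, 130

Since 163 ≡ 3 (mod 4), a square root of 111 is 111^((163+1)/4) = 111^41 mod 163.
Repeated squaring: 111^2≡96, 111^4≡88, 111^8≡83, 111^16≡43, 111^32≡56 (mod 163).
111^41 = 111^(32+8+1) ≡ 33 (mod 163).
Check: 33² = 1089 ≡ 111 (mod 163). The two roots are 33 and 130.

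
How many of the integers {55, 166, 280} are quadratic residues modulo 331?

(55/331) = -1 → non-residue.
(166/331) = -1 → non-residue.
(280/331) = +1 → QR.
Total quadratic residues among the 3: 1.

1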